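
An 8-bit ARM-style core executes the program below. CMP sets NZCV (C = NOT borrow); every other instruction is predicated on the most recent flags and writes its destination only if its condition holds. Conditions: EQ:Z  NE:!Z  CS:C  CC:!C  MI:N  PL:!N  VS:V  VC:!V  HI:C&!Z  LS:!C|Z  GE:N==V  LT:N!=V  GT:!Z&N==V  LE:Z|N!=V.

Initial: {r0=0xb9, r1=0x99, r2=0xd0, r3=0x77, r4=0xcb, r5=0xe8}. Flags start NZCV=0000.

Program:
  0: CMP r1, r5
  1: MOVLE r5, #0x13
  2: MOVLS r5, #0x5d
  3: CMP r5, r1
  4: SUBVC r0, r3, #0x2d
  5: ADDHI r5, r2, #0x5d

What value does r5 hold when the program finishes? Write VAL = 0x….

VAL = 0x5d

0: ✓ CMP  NZCV=1000
1: ✓ MOVLE  r5←0x13
2: ✓ MOVLS  r5←0x5d
3: ✓ CMP  NZCV=1001
4: · SUBVC
5: · ADDHI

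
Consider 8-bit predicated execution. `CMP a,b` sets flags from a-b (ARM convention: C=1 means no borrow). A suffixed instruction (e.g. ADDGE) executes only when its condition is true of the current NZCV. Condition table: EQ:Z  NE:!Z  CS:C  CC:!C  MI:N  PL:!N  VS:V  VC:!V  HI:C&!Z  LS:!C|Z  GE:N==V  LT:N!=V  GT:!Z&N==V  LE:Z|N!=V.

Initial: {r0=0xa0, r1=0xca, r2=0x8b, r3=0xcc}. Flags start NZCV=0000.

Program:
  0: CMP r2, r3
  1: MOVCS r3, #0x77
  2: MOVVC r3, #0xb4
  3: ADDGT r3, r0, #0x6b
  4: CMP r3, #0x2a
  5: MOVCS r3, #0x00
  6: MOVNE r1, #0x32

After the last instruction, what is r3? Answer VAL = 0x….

[0] flags=1000 → (cmp)
[1] flags=1000 CS?F → skip
[2] flags=1000 VC?T → r3=0xb4
[3] flags=1000 GT?F → skip
[4] flags=1010 → (cmp)
[5] flags=1010 CS?T → r3=0x00
[6] flags=1010 NE?T → r1=0x32

VAL = 0x00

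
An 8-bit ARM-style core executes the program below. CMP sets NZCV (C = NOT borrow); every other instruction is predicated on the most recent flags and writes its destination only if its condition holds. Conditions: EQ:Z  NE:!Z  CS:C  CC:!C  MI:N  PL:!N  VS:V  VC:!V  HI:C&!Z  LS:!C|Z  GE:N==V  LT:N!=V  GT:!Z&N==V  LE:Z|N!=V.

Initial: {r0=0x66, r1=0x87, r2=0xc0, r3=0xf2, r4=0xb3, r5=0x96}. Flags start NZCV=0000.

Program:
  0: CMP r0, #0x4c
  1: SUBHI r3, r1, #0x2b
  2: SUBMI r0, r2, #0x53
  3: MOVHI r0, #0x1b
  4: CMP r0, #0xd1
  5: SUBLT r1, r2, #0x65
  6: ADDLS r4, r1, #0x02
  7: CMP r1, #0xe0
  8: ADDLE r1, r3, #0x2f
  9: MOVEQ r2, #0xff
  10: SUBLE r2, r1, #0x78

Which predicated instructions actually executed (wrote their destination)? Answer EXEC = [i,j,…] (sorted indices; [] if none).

[0] flags=0010 → (cmp)
[1] flags=0010 HI?T → r3=0x5c
[2] flags=0010 MI?F → skip
[3] flags=0010 HI?T → r0=0x1b
[4] flags=0000 → (cmp)
[5] flags=0000 LT?F → skip
[6] flags=0000 LS?T → r4=0x89
[7] flags=1000 → (cmp)
[8] flags=1000 LE?T → r1=0x8b
[9] flags=1000 EQ?F → skip
[10] flags=1000 LE?T → r2=0x13

EXEC = [1,3,6,8,10]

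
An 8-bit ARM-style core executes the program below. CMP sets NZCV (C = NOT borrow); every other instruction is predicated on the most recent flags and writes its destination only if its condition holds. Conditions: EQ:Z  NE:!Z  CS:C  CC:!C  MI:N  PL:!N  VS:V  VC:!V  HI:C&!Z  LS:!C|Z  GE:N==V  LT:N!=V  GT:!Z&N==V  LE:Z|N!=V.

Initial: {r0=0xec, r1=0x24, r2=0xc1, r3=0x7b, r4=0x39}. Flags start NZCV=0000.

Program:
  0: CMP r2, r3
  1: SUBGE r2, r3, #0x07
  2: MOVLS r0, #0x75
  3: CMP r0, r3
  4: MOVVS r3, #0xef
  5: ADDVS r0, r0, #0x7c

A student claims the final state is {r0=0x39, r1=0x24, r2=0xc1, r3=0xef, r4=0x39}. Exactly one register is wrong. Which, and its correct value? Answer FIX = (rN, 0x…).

0: ✓ CMP  NZCV=0011
1: · SUBGE
2: · MOVLS
3: ✓ CMP  NZCV=0011
4: ✓ MOVVS  r3←0xef
5: ✓ ADDVS  r0←0x68

FIX = (r0, 0x68)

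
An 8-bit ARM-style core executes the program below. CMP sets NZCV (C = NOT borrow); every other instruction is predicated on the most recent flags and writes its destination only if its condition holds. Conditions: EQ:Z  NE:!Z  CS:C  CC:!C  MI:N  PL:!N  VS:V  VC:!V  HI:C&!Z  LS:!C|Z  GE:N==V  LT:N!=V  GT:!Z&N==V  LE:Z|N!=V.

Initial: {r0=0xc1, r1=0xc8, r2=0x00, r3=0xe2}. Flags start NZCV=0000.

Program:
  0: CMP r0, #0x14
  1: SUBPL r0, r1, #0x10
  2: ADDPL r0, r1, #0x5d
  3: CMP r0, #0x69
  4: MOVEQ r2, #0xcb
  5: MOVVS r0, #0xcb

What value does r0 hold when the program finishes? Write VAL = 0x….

0: ✓ CMP  NZCV=1010
1: · SUBPL
2: · ADDPL
3: ✓ CMP  NZCV=0011
4: · MOVEQ
5: ✓ MOVVS  r0←0xcb

VAL = 0xcb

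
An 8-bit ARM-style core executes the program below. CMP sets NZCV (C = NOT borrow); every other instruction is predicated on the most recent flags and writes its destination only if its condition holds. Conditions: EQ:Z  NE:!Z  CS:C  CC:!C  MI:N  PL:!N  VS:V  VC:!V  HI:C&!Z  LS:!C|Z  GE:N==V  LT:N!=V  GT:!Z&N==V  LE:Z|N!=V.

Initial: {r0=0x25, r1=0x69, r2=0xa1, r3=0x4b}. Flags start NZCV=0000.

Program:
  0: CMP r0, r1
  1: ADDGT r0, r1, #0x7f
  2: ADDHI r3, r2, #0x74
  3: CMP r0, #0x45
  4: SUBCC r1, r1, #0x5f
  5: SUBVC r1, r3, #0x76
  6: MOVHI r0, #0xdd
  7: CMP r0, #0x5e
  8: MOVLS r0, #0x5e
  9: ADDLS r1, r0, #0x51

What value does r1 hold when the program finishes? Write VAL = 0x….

0: ✓ CMP  NZCV=1000
1: · ADDGT
2: · ADDHI
3: ✓ CMP  NZCV=1000
4: ✓ SUBCC  r1←0x0a
5: ✓ SUBVC  r1←0xd5
6: · MOVHI
7: ✓ CMP  NZCV=1000
8: ✓ MOVLS  r0←0x5e
9: ✓ ADDLS  r1←0xaf

VAL = 0xaf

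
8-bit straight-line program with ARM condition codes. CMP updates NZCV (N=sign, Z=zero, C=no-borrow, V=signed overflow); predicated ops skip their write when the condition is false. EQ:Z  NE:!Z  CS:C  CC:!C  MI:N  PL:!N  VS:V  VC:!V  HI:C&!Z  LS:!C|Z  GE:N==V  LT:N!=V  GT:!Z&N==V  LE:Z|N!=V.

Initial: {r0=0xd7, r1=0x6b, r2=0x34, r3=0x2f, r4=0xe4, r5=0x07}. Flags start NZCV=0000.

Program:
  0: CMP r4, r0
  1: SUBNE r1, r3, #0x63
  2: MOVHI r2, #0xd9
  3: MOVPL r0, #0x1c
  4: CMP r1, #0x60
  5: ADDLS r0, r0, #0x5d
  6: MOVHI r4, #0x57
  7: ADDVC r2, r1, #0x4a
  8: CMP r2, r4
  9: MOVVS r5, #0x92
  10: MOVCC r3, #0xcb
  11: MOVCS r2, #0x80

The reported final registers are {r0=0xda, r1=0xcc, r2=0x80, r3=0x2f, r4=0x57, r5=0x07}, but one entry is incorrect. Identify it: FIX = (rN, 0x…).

0: ✓ CMP  NZCV=0010
1: ✓ SUBNE  r1←0xcc
2: ✓ MOVHI  r2←0xd9
3: ✓ MOVPL  r0←0x1c
4: ✓ CMP  NZCV=0011
5: · ADDLS
6: ✓ MOVHI  r4←0x57
7: · ADDVC
8: ✓ CMP  NZCV=1010
9: · MOVVS
10: · MOVCC
11: ✓ MOVCS  r2←0x80

FIX = (r0, 0x1c)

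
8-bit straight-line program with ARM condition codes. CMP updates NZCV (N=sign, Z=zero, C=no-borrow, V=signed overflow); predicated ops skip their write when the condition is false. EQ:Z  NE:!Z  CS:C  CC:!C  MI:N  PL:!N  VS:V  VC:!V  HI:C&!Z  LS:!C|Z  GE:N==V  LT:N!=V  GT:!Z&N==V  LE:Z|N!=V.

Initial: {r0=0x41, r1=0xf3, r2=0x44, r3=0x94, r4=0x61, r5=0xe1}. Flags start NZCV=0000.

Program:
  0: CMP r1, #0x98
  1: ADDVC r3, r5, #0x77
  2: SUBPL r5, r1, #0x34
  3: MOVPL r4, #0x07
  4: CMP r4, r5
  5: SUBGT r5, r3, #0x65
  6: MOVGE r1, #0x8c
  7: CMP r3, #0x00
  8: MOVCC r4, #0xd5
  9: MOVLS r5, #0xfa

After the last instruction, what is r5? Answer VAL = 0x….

[0] flags=0010 → (cmp)
[1] flags=0010 VC?T → r3=0x58
[2] flags=0010 PL?T → r5=0xbf
[3] flags=0010 PL?T → r4=0x07
[4] flags=0000 → (cmp)
[5] flags=0000 GT?T → r5=0xf3
[6] flags=0000 GE?T → r1=0x8c
[7] flags=0010 → (cmp)
[8] flags=0010 CC?F → skip
[9] flags=0010 LS?F → skip

VAL = 0xf3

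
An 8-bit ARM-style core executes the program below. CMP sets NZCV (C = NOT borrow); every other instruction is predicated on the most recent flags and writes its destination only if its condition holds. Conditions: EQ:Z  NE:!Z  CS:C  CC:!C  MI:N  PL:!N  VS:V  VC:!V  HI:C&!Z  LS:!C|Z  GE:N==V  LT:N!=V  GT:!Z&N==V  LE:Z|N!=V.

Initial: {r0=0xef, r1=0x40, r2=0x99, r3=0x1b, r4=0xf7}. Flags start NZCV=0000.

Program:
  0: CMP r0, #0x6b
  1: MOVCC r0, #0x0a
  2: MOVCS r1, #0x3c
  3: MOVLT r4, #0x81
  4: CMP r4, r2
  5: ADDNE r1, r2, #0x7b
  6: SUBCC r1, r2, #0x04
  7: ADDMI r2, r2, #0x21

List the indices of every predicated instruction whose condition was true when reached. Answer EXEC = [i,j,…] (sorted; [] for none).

0: ✓ CMP  NZCV=1010
1: · MOVCC
2: ✓ MOVCS  r1←0x3c
3: ✓ MOVLT  r4←0x81
4: ✓ CMP  NZCV=1000
5: ✓ ADDNE  r1←0x14
6: ✓ SUBCC  r1←0x95
7: ✓ ADDMI  r2←0xba

EXEC = [2,3,5,6,7]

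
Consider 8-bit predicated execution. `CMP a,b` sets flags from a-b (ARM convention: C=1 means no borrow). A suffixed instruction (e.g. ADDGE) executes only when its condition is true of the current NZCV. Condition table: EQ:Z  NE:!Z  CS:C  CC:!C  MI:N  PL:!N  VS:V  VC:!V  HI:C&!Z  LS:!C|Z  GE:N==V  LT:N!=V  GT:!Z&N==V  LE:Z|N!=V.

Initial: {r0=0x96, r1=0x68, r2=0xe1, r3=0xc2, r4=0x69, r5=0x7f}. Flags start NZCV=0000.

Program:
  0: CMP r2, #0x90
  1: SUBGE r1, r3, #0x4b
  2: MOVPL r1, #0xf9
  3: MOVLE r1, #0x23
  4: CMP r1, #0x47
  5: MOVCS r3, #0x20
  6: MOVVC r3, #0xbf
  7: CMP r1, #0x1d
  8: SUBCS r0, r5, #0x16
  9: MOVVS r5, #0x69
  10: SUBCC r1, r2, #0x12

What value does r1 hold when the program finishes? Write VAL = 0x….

VAL = 0xf9

0: ✓ CMP  NZCV=0010
1: ✓ SUBGE  r1←0x77
2: ✓ MOVPL  r1←0xf9
3: · MOVLE
4: ✓ CMP  NZCV=1010
5: ✓ MOVCS  r3←0x20
6: ✓ MOVVC  r3←0xbf
7: ✓ CMP  NZCV=1010
8: ✓ SUBCS  r0←0x69
9: · MOVVS
10: · SUBCC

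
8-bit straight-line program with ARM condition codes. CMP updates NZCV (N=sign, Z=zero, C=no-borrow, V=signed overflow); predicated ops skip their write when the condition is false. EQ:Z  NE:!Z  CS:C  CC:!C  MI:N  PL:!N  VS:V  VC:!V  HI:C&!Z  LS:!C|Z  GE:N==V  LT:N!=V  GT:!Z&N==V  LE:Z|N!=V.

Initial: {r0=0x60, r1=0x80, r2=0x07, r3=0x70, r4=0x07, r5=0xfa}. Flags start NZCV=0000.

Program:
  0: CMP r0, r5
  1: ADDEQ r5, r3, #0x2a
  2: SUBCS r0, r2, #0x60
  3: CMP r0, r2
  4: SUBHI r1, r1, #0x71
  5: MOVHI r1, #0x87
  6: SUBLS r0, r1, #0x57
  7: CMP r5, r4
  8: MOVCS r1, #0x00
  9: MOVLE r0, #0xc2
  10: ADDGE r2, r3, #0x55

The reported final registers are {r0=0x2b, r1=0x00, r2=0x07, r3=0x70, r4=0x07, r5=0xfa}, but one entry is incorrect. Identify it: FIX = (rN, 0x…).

FIX = (r0, 0xc2)

0: ✓ CMP  NZCV=0000
1: · ADDEQ
2: · SUBCS
3: ✓ CMP  NZCV=0010
4: ✓ SUBHI  r1←0x0f
5: ✓ MOVHI  r1←0x87
6: · SUBLS
7: ✓ CMP  NZCV=1010
8: ✓ MOVCS  r1←0x00
9: ✓ MOVLE  r0←0xc2
10: · ADDGE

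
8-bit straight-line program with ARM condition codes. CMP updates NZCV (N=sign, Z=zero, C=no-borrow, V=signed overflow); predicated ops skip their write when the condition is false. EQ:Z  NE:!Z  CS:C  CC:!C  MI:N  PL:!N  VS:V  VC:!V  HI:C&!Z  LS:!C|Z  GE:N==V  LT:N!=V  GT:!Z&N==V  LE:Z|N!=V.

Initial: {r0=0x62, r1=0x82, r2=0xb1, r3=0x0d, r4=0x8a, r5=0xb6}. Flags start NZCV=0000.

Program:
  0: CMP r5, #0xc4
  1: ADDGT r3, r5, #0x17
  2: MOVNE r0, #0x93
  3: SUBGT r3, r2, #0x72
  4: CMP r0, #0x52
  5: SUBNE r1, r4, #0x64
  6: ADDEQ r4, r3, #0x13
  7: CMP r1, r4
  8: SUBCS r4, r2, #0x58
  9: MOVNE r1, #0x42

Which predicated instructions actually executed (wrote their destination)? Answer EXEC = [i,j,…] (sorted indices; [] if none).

0: ✓ CMP  NZCV=1000
1: · ADDGT
2: ✓ MOVNE  r0←0x93
3: · SUBGT
4: ✓ CMP  NZCV=0011
5: ✓ SUBNE  r1←0x26
6: · ADDEQ
7: ✓ CMP  NZCV=1001
8: · SUBCS
9: ✓ MOVNE  r1←0x42

EXEC = [2,5,9]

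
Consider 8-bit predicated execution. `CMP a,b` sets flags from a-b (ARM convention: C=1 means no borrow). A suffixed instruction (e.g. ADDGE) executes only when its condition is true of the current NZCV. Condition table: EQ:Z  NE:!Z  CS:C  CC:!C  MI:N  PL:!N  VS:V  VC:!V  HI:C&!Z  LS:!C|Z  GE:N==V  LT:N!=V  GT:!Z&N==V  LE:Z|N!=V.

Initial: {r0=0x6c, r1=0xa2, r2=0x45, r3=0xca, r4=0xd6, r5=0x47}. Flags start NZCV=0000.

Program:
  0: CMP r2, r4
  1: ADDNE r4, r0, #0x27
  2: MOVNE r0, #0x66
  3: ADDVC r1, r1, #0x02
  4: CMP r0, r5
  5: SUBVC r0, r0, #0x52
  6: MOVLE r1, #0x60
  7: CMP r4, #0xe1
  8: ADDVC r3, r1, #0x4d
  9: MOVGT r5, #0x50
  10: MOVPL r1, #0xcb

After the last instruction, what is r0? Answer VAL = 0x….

[0] flags=0000 → (cmp)
[1] flags=0000 NE?T → r4=0x93
[2] flags=0000 NE?T → r0=0x66
[3] flags=0000 VC?T → r1=0xa4
[4] flags=0010 → (cmp)
[5] flags=0010 VC?T → r0=0x14
[6] flags=0010 LE?F → skip
[7] flags=1000 → (cmp)
[8] flags=1000 VC?T → r3=0xf1
[9] flags=1000 GT?F → skip
[10] flags=1000 PL?F → skip

VAL = 0x14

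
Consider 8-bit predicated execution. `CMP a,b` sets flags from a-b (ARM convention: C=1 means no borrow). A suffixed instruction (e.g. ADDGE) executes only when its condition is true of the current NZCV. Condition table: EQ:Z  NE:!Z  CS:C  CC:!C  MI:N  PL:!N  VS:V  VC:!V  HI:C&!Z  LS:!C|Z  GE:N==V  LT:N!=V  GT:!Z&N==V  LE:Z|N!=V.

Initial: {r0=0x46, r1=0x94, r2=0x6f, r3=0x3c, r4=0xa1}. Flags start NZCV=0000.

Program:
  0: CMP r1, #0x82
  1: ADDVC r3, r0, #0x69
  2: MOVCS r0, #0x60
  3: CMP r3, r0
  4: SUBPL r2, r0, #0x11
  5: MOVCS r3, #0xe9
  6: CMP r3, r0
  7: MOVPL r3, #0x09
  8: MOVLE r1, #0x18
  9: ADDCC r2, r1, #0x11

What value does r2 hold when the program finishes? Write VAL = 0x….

VAL = 0x4f

[0] flags=0010 → (cmp)
[1] flags=0010 VC?T → r3=0xaf
[2] flags=0010 CS?T → r0=0x60
[3] flags=0011 → (cmp)
[4] flags=0011 PL?T → r2=0x4f
[5] flags=0011 CS?T → r3=0xe9
[6] flags=1010 → (cmp)
[7] flags=1010 PL?F → skip
[8] flags=1010 LE?T → r1=0x18
[9] flags=1010 CC?F → skip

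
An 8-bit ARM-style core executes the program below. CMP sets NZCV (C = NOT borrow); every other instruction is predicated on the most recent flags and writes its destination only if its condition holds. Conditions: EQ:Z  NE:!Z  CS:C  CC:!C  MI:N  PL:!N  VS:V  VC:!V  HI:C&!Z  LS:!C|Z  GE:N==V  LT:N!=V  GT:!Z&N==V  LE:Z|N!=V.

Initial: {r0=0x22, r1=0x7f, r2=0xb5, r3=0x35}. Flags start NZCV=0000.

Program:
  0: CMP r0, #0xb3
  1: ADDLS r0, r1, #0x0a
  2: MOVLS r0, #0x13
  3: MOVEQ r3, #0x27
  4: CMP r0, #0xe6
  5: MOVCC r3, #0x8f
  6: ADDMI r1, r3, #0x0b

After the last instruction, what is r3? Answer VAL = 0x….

VAL = 0x8f

[0] flags=0000 → (cmp)
[1] flags=0000 LS?T → r0=0x89
[2] flags=0000 LS?T → r0=0x13
[3] flags=0000 EQ?F → skip
[4] flags=0000 → (cmp)
[5] flags=0000 CC?T → r3=0x8f
[6] flags=0000 MI?F → skip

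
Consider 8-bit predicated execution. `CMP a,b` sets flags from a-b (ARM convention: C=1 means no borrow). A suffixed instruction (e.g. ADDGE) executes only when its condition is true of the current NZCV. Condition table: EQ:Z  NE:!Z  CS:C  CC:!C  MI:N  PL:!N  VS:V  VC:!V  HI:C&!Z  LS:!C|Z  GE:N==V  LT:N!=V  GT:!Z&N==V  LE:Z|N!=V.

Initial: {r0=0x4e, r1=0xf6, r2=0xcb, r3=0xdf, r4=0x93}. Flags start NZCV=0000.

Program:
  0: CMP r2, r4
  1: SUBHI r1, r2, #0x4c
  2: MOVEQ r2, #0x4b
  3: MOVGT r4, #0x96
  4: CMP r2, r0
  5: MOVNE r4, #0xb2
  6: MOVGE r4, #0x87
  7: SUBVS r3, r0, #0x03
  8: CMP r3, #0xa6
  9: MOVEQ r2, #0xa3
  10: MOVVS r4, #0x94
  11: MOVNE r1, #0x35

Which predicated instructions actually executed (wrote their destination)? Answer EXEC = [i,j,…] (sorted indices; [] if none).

EXEC = [1,3,5,7,10,11]

[0] flags=0010 → (cmp)
[1] flags=0010 HI?T → r1=0x7f
[2] flags=0010 EQ?F → skip
[3] flags=0010 GT?T → r4=0x96
[4] flags=0011 → (cmp)
[5] flags=0011 NE?T → r4=0xb2
[6] flags=0011 GE?F → skip
[7] flags=0011 VS?T → r3=0x4b
[8] flags=1001 → (cmp)
[9] flags=1001 EQ?F → skip
[10] flags=1001 VS?T → r4=0x94
[11] flags=1001 NE?T → r1=0x35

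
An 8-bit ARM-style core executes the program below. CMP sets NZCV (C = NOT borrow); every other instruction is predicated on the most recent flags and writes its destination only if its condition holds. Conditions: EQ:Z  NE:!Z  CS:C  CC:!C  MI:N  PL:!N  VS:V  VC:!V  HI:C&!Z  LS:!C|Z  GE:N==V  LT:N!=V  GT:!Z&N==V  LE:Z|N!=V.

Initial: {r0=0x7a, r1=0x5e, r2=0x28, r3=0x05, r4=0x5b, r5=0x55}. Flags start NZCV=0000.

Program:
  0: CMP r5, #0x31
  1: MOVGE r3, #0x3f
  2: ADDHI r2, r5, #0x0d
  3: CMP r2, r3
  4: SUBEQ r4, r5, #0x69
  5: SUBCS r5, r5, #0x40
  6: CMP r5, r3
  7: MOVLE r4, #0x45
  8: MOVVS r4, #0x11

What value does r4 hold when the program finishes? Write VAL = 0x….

VAL = 0x45

[0] flags=0010 → (cmp)
[1] flags=0010 GE?T → r3=0x3f
[2] flags=0010 HI?T → r2=0x62
[3] flags=0010 → (cmp)
[4] flags=0010 EQ?F → skip
[5] flags=0010 CS?T → r5=0x15
[6] flags=1000 → (cmp)
[7] flags=1000 LE?T → r4=0x45
[8] flags=1000 VS?F → skip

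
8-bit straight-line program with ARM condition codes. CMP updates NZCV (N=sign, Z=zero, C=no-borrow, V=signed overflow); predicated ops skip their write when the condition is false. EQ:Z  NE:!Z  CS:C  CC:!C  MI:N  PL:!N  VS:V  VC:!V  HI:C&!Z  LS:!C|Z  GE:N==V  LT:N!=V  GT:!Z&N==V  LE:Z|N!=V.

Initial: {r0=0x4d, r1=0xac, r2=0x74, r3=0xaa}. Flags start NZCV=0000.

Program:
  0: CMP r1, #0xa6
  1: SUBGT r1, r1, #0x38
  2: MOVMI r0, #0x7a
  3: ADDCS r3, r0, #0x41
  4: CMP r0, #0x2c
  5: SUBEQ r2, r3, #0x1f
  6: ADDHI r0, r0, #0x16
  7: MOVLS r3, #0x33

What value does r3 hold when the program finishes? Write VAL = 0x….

0: ✓ CMP  NZCV=0010
1: ✓ SUBGT  r1←0x74
2: · MOVMI
3: ✓ ADDCS  r3←0x8e
4: ✓ CMP  NZCV=0010
5: · SUBEQ
6: ✓ ADDHI  r0←0x63
7: · MOVLS

VAL = 0x8e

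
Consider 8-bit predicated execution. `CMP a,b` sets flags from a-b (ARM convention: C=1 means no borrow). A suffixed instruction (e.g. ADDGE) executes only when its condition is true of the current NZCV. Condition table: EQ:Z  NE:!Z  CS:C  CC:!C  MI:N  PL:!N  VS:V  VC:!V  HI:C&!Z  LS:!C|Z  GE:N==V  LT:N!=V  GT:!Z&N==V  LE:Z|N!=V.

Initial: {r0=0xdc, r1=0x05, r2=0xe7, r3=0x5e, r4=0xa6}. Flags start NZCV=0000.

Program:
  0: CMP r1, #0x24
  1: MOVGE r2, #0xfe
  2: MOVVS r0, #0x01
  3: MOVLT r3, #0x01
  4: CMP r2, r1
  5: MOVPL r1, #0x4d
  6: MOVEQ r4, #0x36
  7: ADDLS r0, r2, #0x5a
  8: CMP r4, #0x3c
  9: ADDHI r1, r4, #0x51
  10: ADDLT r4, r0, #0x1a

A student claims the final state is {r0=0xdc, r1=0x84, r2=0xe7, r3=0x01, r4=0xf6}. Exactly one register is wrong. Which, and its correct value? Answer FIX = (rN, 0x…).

[0] flags=1000 → (cmp)
[1] flags=1000 GE?F → skip
[2] flags=1000 VS?F → skip
[3] flags=1000 LT?T → r3=0x01
[4] flags=1010 → (cmp)
[5] flags=1010 PL?F → skip
[6] flags=1010 EQ?F → skip
[7] flags=1010 LS?F → skip
[8] flags=0011 → (cmp)
[9] flags=0011 HI?T → r1=0xf7
[10] flags=0011 LT?T → r4=0xf6

FIX = (r1, 0xf7)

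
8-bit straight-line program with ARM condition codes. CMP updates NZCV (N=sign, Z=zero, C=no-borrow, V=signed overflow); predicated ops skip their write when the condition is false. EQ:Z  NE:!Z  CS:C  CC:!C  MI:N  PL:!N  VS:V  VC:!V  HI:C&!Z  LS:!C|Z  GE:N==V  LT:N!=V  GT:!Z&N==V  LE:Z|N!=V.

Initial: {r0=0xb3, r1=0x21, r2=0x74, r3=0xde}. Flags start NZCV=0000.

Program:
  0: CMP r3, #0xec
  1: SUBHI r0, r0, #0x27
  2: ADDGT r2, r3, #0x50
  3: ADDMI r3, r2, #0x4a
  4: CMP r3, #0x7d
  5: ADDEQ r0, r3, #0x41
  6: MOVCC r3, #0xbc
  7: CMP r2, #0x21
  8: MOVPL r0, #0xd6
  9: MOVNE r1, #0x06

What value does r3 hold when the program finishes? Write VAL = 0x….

VAL = 0xbe

[0] flags=1000 → (cmp)
[1] flags=1000 HI?F → skip
[2] flags=1000 GT?F → skip
[3] flags=1000 MI?T → r3=0xbe
[4] flags=0011 → (cmp)
[5] flags=0011 EQ?F → skip
[6] flags=0011 CC?F → skip
[7] flags=0010 → (cmp)
[8] flags=0010 PL?T → r0=0xd6
[9] flags=0010 NE?T → r1=0x06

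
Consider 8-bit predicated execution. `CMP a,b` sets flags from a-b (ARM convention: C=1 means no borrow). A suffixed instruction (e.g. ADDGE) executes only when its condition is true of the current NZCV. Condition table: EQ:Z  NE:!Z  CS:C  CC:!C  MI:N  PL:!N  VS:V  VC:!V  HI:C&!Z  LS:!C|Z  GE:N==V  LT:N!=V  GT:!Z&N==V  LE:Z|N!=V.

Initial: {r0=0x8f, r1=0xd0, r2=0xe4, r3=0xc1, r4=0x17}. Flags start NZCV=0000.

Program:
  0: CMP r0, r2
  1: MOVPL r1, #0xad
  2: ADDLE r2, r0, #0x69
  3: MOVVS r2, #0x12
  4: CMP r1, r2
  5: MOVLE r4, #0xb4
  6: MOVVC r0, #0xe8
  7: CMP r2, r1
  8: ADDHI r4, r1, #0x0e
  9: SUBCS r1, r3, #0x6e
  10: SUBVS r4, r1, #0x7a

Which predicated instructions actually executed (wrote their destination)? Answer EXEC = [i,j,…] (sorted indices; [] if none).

0: ✓ CMP  NZCV=1000
1: · MOVPL
2: ✓ ADDLE  r2←0xf8
3: · MOVVS
4: ✓ CMP  NZCV=1000
5: ✓ MOVLE  r4←0xb4
6: ✓ MOVVC  r0←0xe8
7: ✓ CMP  NZCV=0010
8: ✓ ADDHI  r4←0xde
9: ✓ SUBCS  r1←0x53
10: · SUBVS

EXEC = [2,5,6,8,9]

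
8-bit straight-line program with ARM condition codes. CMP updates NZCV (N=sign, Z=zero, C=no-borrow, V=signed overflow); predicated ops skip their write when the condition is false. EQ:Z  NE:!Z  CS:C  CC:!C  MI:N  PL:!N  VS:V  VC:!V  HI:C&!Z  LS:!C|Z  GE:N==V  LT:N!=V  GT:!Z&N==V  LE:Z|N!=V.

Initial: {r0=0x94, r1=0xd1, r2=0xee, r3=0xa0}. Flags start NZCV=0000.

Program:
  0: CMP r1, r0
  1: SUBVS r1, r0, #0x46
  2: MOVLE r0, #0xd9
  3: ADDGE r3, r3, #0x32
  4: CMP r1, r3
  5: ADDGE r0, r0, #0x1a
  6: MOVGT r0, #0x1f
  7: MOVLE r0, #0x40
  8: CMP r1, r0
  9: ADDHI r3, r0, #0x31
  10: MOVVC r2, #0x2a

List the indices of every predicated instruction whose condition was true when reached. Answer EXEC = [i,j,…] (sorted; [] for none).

EXEC = [3,7,9,10]

[0] flags=0010 → (cmp)
[1] flags=0010 VS?F → skip
[2] flags=0010 LE?F → skip
[3] flags=0010 GE?T → r3=0xd2
[4] flags=1000 → (cmp)
[5] flags=1000 GE?F → skip
[6] flags=1000 GT?F → skip
[7] flags=1000 LE?T → r0=0x40
[8] flags=1010 → (cmp)
[9] flags=1010 HI?T → r3=0x71
[10] flags=1010 VC?T → r2=0x2a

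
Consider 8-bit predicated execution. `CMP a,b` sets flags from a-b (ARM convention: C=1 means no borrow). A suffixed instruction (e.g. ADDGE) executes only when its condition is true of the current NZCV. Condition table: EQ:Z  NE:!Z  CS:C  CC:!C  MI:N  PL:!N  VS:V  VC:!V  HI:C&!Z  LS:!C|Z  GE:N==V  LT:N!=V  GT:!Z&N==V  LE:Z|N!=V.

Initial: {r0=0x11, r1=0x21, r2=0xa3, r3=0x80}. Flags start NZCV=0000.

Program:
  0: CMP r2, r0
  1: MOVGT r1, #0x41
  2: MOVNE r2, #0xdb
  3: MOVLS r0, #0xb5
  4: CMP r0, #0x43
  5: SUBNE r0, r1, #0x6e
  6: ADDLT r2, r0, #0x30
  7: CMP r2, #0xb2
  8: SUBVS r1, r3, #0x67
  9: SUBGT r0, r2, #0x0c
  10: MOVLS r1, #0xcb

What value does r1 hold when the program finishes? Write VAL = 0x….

0: ✓ CMP  NZCV=1010
1: · MOVGT
2: ✓ MOVNE  r2←0xdb
3: · MOVLS
4: ✓ CMP  NZCV=1000
5: ✓ SUBNE  r0←0xb3
6: ✓ ADDLT  r2←0xe3
7: ✓ CMP  NZCV=0010
8: · SUBVS
9: ✓ SUBGT  r0←0xd7
10: · MOVLS

VAL = 0x21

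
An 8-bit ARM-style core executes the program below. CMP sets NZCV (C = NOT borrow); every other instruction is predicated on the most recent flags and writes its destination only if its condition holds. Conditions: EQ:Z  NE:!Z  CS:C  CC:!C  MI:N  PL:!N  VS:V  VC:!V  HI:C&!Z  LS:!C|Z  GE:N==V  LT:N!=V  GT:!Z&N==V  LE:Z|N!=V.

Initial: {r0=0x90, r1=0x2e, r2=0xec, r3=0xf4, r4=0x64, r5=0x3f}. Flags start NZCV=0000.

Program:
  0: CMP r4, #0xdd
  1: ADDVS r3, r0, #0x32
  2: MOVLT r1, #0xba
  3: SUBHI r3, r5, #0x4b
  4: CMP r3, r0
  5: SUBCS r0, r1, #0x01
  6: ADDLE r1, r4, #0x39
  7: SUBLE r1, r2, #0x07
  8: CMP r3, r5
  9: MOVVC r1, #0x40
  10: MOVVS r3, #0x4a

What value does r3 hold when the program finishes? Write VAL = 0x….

VAL = 0xc2

0: ✓ CMP  NZCV=1001
1: ✓ ADDVS  r3←0xc2
2: · MOVLT
3: · SUBHI
4: ✓ CMP  NZCV=0010
5: ✓ SUBCS  r0←0x2d
6: · ADDLE
7: · SUBLE
8: ✓ CMP  NZCV=1010
9: ✓ MOVVC  r1←0x40
10: · MOVVS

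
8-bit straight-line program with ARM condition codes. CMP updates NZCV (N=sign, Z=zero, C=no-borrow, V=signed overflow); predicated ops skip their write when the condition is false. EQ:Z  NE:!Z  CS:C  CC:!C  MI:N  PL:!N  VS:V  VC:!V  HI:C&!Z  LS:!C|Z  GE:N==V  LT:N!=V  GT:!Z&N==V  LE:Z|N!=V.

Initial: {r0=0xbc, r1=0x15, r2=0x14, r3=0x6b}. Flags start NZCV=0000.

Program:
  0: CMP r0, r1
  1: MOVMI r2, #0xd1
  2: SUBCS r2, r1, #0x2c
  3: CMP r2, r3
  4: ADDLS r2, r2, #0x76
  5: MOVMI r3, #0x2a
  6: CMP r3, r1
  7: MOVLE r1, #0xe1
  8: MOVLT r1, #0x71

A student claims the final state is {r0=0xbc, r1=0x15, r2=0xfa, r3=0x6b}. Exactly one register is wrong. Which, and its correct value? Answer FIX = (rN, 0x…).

[0] flags=1010 → (cmp)
[1] flags=1010 MI?T → r2=0xd1
[2] flags=1010 CS?T → r2=0xe9
[3] flags=0011 → (cmp)
[4] flags=0011 LS?F → skip
[5] flags=0011 MI?F → skip
[6] flags=0010 → (cmp)
[7] flags=0010 LE?F → skip
[8] flags=0010 LT?F → skip

FIX = (r2, 0xe9)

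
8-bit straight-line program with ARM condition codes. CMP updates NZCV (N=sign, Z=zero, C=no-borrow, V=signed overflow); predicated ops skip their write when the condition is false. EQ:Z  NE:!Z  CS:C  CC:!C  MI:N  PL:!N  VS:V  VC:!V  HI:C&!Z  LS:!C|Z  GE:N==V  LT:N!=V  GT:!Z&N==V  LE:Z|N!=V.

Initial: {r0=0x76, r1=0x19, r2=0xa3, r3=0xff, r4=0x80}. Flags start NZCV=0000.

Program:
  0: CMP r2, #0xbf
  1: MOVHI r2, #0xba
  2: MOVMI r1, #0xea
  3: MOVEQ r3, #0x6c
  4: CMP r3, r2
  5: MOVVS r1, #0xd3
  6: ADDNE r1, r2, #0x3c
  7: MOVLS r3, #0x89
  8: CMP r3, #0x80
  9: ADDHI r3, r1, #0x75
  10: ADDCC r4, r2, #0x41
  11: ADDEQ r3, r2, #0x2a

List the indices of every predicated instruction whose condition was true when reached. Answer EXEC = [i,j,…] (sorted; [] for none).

[0] flags=1000 → (cmp)
[1] flags=1000 HI?F → skip
[2] flags=1000 MI?T → r1=0xea
[3] flags=1000 EQ?F → skip
[4] flags=0010 → (cmp)
[5] flags=0010 VS?F → skip
[6] flags=0010 NE?T → r1=0xdf
[7] flags=0010 LS?F → skip
[8] flags=0010 → (cmp)
[9] flags=0010 HI?T → r3=0x54
[10] flags=0010 CC?F → skip
[11] flags=0010 EQ?F → skip

EXEC = [2,6,9]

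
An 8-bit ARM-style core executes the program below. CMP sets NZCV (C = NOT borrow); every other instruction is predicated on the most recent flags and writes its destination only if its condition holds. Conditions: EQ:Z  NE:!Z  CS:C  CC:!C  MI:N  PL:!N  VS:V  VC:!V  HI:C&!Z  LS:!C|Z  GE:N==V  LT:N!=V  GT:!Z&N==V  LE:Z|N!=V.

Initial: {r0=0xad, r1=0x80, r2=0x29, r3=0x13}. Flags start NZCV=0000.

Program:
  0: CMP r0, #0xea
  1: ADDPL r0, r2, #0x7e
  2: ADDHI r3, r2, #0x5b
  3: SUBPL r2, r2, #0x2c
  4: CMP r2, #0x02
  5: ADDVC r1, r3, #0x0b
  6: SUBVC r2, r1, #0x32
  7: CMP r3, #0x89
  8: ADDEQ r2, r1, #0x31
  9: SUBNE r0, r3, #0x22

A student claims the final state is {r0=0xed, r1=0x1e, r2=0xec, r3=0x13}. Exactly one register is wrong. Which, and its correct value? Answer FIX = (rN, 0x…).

[0] flags=1000 → (cmp)
[1] flags=1000 PL?F → skip
[2] flags=1000 HI?F → skip
[3] flags=1000 PL?F → skip
[4] flags=0010 → (cmp)
[5] flags=0010 VC?T → r1=0x1e
[6] flags=0010 VC?T → r2=0xec
[7] flags=1001 → (cmp)
[8] flags=1001 EQ?F → skip
[9] flags=1001 NE?T → r0=0xf1

FIX = (r0, 0xf1)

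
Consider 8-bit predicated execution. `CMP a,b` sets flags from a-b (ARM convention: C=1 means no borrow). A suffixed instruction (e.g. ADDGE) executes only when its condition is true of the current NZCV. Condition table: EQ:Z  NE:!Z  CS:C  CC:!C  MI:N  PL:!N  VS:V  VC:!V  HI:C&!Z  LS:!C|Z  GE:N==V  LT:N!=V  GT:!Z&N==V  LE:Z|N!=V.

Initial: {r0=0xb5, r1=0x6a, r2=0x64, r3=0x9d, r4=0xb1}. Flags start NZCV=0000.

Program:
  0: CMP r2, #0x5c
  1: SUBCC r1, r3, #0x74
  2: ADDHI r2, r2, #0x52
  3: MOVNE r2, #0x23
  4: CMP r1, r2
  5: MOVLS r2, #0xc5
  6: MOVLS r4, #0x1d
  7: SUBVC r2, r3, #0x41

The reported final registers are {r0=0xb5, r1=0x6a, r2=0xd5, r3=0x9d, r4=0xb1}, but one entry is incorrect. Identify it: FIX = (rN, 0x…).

FIX = (r2, 0x5c)

[0] flags=0010 → (cmp)
[1] flags=0010 CC?F → skip
[2] flags=0010 HI?T → r2=0xb6
[3] flags=0010 NE?T → r2=0x23
[4] flags=0010 → (cmp)
[5] flags=0010 LS?F → skip
[6] flags=0010 LS?F → skip
[7] flags=0010 VC?T → r2=0x5c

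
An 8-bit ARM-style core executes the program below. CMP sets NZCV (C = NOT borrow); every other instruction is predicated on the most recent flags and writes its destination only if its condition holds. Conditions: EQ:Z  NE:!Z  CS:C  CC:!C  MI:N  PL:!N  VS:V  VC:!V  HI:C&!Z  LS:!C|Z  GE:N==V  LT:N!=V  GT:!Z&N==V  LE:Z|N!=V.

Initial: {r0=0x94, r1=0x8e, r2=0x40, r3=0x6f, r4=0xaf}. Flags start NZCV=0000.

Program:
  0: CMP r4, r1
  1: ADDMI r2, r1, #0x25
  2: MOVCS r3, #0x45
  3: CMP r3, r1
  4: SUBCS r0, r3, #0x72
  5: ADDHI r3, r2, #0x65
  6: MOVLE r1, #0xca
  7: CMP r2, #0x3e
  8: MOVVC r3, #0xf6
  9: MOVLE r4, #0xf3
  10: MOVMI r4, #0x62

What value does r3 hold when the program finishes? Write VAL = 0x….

[0] flags=0010 → (cmp)
[1] flags=0010 MI?F → skip
[2] flags=0010 CS?T → r3=0x45
[3] flags=1001 → (cmp)
[4] flags=1001 CS?F → skip
[5] flags=1001 HI?F → skip
[6] flags=1001 LE?F → skip
[7] flags=0010 → (cmp)
[8] flags=0010 VC?T → r3=0xf6
[9] flags=0010 LE?F → skip
[10] flags=0010 MI?F → skip

VAL = 0xf6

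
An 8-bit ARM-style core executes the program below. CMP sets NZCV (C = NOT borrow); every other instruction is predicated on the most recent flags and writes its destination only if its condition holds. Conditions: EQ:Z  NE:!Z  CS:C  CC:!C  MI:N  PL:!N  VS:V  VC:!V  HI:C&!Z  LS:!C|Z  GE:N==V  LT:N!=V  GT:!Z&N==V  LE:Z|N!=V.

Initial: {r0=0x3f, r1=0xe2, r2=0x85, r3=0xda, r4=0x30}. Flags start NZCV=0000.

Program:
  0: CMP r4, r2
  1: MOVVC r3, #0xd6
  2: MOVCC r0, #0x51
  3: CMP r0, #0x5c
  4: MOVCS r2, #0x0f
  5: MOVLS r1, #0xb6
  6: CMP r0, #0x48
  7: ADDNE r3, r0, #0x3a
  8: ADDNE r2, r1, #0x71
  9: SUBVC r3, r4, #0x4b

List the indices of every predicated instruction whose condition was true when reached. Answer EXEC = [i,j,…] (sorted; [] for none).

0: ✓ CMP  NZCV=1001
1: · MOVVC
2: ✓ MOVCC  r0←0x51
3: ✓ CMP  NZCV=1000
4: · MOVCS
5: ✓ MOVLS  r1←0xb6
6: ✓ CMP  NZCV=0010
7: ✓ ADDNE  r3←0x8b
8: ✓ ADDNE  r2←0x27
9: ✓ SUBVC  r3←0xe5

EXEC = [2,5,7,8,9]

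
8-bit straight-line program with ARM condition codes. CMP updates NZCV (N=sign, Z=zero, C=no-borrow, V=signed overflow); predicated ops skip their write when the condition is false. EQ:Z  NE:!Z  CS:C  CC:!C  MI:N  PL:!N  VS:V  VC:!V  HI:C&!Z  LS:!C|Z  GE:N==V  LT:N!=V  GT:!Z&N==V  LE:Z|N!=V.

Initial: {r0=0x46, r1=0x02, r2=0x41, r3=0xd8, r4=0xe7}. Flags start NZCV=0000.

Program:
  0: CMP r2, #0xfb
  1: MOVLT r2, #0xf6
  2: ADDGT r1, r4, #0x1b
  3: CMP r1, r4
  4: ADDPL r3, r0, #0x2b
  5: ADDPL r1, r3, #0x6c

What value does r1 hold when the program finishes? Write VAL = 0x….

VAL = 0xdd

[0] flags=0000 → (cmp)
[1] flags=0000 LT?F → skip
[2] flags=0000 GT?T → r1=0x02
[3] flags=0000 → (cmp)
[4] flags=0000 PL?T → r3=0x71
[5] flags=0000 PL?T → r1=0xdd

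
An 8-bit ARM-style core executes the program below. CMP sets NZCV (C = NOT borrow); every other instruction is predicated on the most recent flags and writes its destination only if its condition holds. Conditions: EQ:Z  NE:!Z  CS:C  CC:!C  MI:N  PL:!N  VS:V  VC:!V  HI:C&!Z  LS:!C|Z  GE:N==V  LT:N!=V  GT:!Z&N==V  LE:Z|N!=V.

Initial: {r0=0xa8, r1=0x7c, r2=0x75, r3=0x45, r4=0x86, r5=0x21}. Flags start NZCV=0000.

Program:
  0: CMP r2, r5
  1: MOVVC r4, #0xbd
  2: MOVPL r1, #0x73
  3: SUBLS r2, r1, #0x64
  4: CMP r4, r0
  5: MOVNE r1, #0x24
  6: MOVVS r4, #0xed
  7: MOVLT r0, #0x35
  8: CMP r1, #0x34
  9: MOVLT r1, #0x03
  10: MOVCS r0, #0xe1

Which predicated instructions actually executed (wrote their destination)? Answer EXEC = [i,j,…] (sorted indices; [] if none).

EXEC = [1,2,5,9]

0: ✓ CMP  NZCV=0010
1: ✓ MOVVC  r4←0xbd
2: ✓ MOVPL  r1←0x73
3: · SUBLS
4: ✓ CMP  NZCV=0010
5: ✓ MOVNE  r1←0x24
6: · MOVVS
7: · MOVLT
8: ✓ CMP  NZCV=1000
9: ✓ MOVLT  r1←0x03
10: · MOVCS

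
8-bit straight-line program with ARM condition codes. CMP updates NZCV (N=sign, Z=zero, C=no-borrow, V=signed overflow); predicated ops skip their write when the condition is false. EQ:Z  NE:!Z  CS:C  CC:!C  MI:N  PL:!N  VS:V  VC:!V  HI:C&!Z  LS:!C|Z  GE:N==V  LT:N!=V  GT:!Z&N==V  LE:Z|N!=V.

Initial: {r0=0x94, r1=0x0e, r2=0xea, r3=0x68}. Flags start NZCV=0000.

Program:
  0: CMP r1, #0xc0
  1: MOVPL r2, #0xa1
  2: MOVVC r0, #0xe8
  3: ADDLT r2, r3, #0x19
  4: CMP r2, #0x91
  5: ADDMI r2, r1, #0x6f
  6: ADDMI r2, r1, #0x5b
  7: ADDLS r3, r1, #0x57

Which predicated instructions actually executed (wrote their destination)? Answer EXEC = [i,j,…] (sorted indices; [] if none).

0: ✓ CMP  NZCV=0000
1: ✓ MOVPL  r2←0xa1
2: ✓ MOVVC  r0←0xe8
3: · ADDLT
4: ✓ CMP  NZCV=0010
5: · ADDMI
6: · ADDMI
7: · ADDLS

EXEC = [1,2]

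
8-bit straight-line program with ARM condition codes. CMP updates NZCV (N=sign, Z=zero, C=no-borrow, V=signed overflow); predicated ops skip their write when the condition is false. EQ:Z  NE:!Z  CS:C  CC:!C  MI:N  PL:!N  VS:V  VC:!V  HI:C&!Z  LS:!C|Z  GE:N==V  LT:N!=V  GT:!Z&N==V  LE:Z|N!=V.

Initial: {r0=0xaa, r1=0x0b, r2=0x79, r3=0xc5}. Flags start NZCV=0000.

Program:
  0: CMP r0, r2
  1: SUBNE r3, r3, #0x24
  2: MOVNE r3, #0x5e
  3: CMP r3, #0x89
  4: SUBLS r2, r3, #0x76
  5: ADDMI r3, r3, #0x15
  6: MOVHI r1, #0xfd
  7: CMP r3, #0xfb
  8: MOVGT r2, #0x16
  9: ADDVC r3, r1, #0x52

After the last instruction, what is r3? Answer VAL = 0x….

VAL = 0x5d

[0] flags=0011 → (cmp)
[1] flags=0011 NE?T → r3=0xa1
[2] flags=0011 NE?T → r3=0x5e
[3] flags=1001 → (cmp)
[4] flags=1001 LS?T → r2=0xe8
[5] flags=1001 MI?T → r3=0x73
[6] flags=1001 HI?F → skip
[7] flags=0000 → (cmp)
[8] flags=0000 GT?T → r2=0x16
[9] flags=0000 VC?T → r3=0x5d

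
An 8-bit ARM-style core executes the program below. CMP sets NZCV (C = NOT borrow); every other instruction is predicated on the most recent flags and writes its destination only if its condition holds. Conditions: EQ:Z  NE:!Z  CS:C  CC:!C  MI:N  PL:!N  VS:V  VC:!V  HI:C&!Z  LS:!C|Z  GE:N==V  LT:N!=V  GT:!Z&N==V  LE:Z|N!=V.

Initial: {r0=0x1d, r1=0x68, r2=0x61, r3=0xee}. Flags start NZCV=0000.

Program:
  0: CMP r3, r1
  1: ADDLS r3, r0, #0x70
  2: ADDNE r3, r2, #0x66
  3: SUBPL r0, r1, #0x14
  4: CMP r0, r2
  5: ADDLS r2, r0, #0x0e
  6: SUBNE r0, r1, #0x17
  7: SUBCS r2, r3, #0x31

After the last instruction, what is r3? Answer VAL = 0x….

0: ✓ CMP  NZCV=1010
1: · ADDLS
2: ✓ ADDNE  r3←0xc7
3: · SUBPL
4: ✓ CMP  NZCV=1000
5: ✓ ADDLS  r2←0x2b
6: ✓ SUBNE  r0←0x51
7: · SUBCS

VAL = 0xc7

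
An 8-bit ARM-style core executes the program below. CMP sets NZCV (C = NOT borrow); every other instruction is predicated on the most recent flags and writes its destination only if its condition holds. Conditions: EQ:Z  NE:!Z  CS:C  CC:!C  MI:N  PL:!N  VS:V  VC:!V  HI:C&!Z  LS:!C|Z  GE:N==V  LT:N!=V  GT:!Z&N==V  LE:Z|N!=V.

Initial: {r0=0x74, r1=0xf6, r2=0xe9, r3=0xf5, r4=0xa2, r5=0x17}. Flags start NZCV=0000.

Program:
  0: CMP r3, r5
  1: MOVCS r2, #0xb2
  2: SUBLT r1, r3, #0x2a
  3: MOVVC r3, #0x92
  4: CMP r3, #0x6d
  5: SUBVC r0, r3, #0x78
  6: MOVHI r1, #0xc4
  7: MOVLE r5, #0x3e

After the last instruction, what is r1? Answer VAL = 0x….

VAL = 0xc4

[0] flags=1010 → (cmp)
[1] flags=1010 CS?T → r2=0xb2
[2] flags=1010 LT?T → r1=0xcb
[3] flags=1010 VC?T → r3=0x92
[4] flags=0011 → (cmp)
[5] flags=0011 VC?F → skip
[6] flags=0011 HI?T → r1=0xc4
[7] flags=0011 LE?T → r5=0x3e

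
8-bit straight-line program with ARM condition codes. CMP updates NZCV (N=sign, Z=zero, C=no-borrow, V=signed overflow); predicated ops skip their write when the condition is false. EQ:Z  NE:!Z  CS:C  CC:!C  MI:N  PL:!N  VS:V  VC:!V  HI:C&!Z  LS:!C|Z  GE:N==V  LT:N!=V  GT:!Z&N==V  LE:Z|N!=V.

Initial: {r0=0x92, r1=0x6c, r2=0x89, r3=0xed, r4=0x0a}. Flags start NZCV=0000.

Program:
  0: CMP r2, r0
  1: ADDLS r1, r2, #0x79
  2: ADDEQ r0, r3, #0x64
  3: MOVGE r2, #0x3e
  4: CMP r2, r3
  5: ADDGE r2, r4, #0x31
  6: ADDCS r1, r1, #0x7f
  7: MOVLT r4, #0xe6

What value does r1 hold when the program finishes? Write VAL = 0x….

0: ✓ CMP  NZCV=1000
1: ✓ ADDLS  r1←0x02
2: · ADDEQ
3: · MOVGE
4: ✓ CMP  NZCV=1000
5: · ADDGE
6: · ADDCS
7: ✓ MOVLT  r4←0xe6

VAL = 0x02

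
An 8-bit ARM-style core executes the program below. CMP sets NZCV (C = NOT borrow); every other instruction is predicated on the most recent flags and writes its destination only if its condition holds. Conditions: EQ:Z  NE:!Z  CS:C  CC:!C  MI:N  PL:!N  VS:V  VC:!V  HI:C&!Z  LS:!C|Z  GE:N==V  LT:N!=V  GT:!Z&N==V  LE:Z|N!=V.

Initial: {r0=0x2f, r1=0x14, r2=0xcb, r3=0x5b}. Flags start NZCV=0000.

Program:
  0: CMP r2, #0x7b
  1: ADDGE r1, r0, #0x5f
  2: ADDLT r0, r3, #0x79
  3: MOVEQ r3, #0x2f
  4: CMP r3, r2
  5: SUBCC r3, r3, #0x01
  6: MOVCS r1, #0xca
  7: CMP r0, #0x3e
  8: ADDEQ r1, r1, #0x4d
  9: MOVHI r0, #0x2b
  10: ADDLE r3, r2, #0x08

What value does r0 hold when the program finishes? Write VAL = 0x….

[0] flags=0011 → (cmp)
[1] flags=0011 GE?F → skip
[2] flags=0011 LT?T → r0=0xd4
[3] flags=0011 EQ?F → skip
[4] flags=1001 → (cmp)
[5] flags=1001 CC?T → r3=0x5a
[6] flags=1001 CS?F → skip
[7] flags=1010 → (cmp)
[8] flags=1010 EQ?F → skip
[9] flags=1010 HI?T → r0=0x2b
[10] flags=1010 LE?T → r3=0xd3

VAL = 0x2b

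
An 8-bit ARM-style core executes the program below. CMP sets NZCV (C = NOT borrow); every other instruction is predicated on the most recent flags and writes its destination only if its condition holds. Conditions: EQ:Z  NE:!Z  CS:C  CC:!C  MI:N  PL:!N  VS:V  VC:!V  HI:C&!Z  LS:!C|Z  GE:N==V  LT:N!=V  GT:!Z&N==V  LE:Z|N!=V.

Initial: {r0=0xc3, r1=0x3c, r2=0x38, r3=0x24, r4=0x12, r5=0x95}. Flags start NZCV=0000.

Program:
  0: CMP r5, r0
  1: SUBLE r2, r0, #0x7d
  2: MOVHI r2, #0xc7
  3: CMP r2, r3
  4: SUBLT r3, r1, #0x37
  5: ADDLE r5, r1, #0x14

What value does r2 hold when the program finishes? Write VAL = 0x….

VAL = 0x46

[0] flags=1000 → (cmp)
[1] flags=1000 LE?T → r2=0x46
[2] flags=1000 HI?F → skip
[3] flags=0010 → (cmp)
[4] flags=0010 LT?F → skip
[5] flags=0010 LE?F → skip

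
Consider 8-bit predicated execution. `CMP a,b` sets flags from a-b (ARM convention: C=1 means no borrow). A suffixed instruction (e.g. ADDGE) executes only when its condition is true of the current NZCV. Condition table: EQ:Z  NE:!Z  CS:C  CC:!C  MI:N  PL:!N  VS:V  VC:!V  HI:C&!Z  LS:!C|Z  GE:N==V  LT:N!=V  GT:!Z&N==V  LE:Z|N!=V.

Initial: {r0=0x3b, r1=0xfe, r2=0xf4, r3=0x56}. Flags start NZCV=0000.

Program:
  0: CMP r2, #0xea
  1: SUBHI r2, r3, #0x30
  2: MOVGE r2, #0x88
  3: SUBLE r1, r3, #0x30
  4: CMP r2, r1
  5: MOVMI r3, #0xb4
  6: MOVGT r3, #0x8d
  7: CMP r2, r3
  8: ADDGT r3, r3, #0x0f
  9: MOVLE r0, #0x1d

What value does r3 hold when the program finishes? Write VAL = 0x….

VAL = 0xb4

[0] flags=0010 → (cmp)
[1] flags=0010 HI?T → r2=0x26
[2] flags=0010 GE?T → r2=0x88
[3] flags=0010 LE?F → skip
[4] flags=1000 → (cmp)
[5] flags=1000 MI?T → r3=0xb4
[6] flags=1000 GT?F → skip
[7] flags=1000 → (cmp)
[8] flags=1000 GT?F → skip
[9] flags=1000 LE?T → r0=0x1d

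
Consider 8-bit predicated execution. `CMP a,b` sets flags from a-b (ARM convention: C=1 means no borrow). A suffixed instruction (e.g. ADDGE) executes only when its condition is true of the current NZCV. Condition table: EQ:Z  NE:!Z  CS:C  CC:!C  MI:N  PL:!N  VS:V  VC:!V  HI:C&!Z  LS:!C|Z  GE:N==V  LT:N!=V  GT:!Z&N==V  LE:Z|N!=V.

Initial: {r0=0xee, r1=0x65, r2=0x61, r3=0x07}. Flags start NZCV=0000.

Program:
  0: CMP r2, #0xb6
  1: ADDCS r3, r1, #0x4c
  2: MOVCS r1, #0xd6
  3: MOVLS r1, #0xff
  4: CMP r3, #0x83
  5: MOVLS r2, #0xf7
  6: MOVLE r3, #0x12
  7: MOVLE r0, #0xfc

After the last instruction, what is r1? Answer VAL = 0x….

VAL = 0xff

0: ✓ CMP  NZCV=1001
1: · ADDCS
2: · MOVCS
3: ✓ MOVLS  r1←0xff
4: ✓ CMP  NZCV=1001
5: ✓ MOVLS  r2←0xf7
6: · MOVLE
7: · MOVLE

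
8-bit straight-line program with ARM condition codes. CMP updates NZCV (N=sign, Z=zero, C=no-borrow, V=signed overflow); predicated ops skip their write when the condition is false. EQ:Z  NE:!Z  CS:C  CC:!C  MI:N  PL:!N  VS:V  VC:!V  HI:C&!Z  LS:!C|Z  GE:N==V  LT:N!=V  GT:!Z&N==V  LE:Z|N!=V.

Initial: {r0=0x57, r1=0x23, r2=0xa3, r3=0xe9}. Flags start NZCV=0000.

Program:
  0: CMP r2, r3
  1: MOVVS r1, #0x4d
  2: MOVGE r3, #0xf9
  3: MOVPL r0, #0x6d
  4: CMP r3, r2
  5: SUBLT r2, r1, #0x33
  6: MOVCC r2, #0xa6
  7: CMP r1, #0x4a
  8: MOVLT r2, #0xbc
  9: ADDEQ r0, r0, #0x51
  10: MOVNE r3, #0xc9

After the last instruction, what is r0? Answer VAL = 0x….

VAL = 0x57

0: ✓ CMP  NZCV=1000
1: · MOVVS
2: · MOVGE
3: · MOVPL
4: ✓ CMP  NZCV=0010
5: · SUBLT
6: · MOVCC
7: ✓ CMP  NZCV=1000
8: ✓ MOVLT  r2←0xbc
9: · ADDEQ
10: ✓ MOVNE  r3←0xc9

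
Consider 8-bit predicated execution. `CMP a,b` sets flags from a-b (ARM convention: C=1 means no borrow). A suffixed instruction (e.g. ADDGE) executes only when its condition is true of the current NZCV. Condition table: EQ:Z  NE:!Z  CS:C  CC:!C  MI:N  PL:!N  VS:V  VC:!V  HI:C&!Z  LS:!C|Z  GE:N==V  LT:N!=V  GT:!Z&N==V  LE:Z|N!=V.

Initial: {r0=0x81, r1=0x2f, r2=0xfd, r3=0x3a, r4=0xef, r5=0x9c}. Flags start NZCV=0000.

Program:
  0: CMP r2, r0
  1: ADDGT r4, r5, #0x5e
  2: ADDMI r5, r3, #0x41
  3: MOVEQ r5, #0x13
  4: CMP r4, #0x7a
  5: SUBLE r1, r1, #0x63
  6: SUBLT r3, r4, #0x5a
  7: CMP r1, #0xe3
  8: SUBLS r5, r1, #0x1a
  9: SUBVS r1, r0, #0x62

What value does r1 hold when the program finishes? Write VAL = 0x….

0: ✓ CMP  NZCV=0010
1: ✓ ADDGT  r4←0xfa
2: · ADDMI
3: · MOVEQ
4: ✓ CMP  NZCV=1010
5: ✓ SUBLE  r1←0xcc
6: ✓ SUBLT  r3←0xa0
7: ✓ CMP  NZCV=1000
8: ✓ SUBLS  r5←0xb2
9: · SUBVS

VAL = 0xcc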